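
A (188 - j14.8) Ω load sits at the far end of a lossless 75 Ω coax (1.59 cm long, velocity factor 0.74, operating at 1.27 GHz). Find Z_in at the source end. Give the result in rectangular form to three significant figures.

λ = v/f = 0.74·c / 1.27 GHz = 0.175 m
βl = 2π·l/λ = 2π × 0.091 = 32.7°
tan(βl) = tan(32.7°) = 0.643
Z_in = Z_0·(Z_L + jZ_0·tanβl)/(Z_0 + jZ_L·tanβl)
     = 75·(188 + j33.4)/(84.5 + j121)

Z_in ≈ 68.7 − j68.6 Ω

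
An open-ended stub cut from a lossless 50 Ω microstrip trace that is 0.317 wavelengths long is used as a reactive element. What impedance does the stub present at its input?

βl = 2π × 0.317 = 114°
tan(βl) = -2.23
For an open-ended stub, Z_in = −jZ_0·cot(βl) = −jZ_0/tan(βl)

Z_in ≈ +j22.4 Ω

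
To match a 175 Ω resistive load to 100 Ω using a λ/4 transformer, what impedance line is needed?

Z_qwt ≈ 132 Ω

Z_qwt = √(Z_0·R_L) = √(100 × 175) = √17500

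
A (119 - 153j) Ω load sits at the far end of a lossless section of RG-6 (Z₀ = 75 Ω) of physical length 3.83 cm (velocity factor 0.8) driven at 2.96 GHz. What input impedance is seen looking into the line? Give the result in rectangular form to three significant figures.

Z_in ≈ 250 − j150 Ω

λ = v/f = 0.8·c / 2.96 GHz = 0.0811 m
βl = 2π·l/λ = 2π × 0.472 = 170°
tan(βl) = tan(170°) = -0.175
Z_in = Z_0·(Z_L + jZ_0·tanβl)/(Z_0 + jZ_L·tanβl)
     = 75·(119 − j166)/(48.2 − j20.9)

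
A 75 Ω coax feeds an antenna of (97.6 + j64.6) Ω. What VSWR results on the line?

VSWR ≈ 2.18

Γ = (Z_L − Z_0)/(Z_L + Z_0) = (22.6 + j64.6)/(172.6 + j64.6)
|Γ| = 68.4/184 = 0.371
VSWR = (1 + |Γ|)/(1 − |Γ|) = 1.37/0.629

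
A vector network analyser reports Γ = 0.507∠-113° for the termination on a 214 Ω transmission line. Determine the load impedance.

Z_L ≈ 96.2 − j121 Ω

Z_L = Z_0·(1 + Γ)/(1 − Γ) = 214·(0.802 − j0.467)/(1.2 + j0.467)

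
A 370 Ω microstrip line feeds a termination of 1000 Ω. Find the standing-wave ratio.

For a purely resistive load, VSWR = R_L/Z_0 or Z_0/R_L (whichever > 1) = 1000/370

VSWR ≈ 2.7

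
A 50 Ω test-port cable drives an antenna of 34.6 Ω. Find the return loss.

RL ≈ 14.8 dB

Γ = (34.6 − 50)/(34.6 + 50) = -0.182
RL = −20·log₁₀|Γ| = −20·log₁₀(0.182)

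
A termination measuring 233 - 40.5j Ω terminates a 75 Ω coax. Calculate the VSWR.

Γ = (Z_L − Z_0)/(Z_L + Z_0) = (158 − j40.5)/(308 − j40.5)
|Γ| = 163/311 = 0.525
VSWR = (1 + |Γ|)/(1 − |Γ|) = 1.53/0.475

VSWR ≈ 3.21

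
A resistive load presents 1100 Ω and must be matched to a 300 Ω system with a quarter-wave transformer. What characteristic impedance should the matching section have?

Z_qwt ≈ 574 Ω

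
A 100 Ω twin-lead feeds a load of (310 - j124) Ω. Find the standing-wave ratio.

VSWR ≈ 3.64

Γ = (Z_L − Z_0)/(Z_L + Z_0) = (210 − j124)/(410 − j124)
|Γ| = 244/428 = 0.569
VSWR = (1 + |Γ|)/(1 − |Γ|) = 1.57/0.431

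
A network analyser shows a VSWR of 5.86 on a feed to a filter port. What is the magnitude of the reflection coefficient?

|Γ| ≈ 0.708

|Γ| = (S − 1)/(S + 1) = (5.86 − 1)/(5.86 + 1) = 4.86/6.86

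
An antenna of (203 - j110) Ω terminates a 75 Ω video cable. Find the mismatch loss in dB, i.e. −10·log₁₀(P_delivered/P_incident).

Γ = (128 − j110)/(278 − j110), |Γ| = 0.565
|Γ|² = 0.319, so P_del/P_inc = 1 − |Γ|² = 0.681
ML = −10·log₁₀(1 − |Γ|²)

mismatch loss ≈ 1.67 dB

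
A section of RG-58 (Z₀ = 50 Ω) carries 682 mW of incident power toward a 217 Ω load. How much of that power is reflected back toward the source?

P_reflected ≈ 267 mW

Γ = (217 − 50)/(217 + 50) = 0.625
|Γ|² = 0.391
P_refl = |Γ|²·P_inc = 267 mW, P_del = (1 − |Γ|²)·P_inc = 415 mW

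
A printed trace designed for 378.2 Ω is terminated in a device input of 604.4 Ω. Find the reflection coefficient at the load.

Γ = 0.23

Γ = (Z_L − Z_0)/(Z_L + Z_0) = (604.4 − 378.2)/(604.4 + 378.2) = 226.2/982.6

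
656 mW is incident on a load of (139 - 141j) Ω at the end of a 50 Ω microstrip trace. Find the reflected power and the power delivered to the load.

P_reflected ≈ 328 mW; P_delivered ≈ 328 mW

|Γ| = |(89 − j141)/(189 − j141)| = 0.707
|Γ|² = 0.5
P_refl = |Γ|²·P_inc = 328 mW, P_del = (1 − |Γ|²)·P_inc = 328 mW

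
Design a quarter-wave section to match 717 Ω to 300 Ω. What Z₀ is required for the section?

Z_qwt ≈ 464 Ω

Z_qwt = √(Z_0·R_L) = √(300 × 717) = √215100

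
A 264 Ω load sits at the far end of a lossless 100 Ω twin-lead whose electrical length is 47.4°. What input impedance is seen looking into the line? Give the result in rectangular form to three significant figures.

tan(βl) = tan(47.4°) = 1.09
Z_in = Z_0·(Z_L + jZ_0·tanβl)/(Z_0 + jZ_L·tanβl)
     = 100·(264 + j109)/(100 + j287)

Z_in ≈ 62.3 − j70.2 Ω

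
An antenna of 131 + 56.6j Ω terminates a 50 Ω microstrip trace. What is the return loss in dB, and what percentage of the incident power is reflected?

RL ≈ 5.66 dB; 27.2% of incident power reflected

Γ = (81 + j56.6)/(181 + j56.6), |Γ| = 0.521
RL = −20·log₁₀(0.521) = 5.66 dB
P_refl/P_inc = |Γ|² = 0.272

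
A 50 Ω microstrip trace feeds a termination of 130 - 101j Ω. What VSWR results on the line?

Γ = (Z_L − Z_0)/(Z_L + Z_0) = (80 − j101)/(180 − j101)
|Γ| = 129/206 = 0.624
VSWR = (1 + |Γ|)/(1 − |Γ|) = 1.62/0.376

VSWR ≈ 4.32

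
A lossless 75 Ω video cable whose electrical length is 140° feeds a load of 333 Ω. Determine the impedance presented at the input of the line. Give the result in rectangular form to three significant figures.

Z_in ≈ 38.1 + j79.1 Ω

tan(βl) = tan(140°) = -0.839
Z_in = Z_0·(Z_L + jZ_0·tanβl)/(Z_0 + jZ_L·tanβl)
     = 75·(333 − j62.9)/(75 − j279)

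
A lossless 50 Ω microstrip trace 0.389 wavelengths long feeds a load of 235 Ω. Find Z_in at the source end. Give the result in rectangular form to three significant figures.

βl = 2π × 0.389 = 140°
tan(βl) = tan(140°) = -0.838
Z_in = Z_0·(Z_L + jZ_0·tanβl)/(Z_0 + jZ_L·tanβl)
     = 50·(235 − j41.9)/(50 − j197)

Z_in ≈ 24.2 + j53.5 Ω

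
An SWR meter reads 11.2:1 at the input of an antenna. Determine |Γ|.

|Γ| = (S − 1)/(S + 1) = (11.2 − 1)/(11.2 + 1) = 10.2/12.2

|Γ| ≈ 0.836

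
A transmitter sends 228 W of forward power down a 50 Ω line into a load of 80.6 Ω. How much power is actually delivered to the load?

P_delivered ≈ 215 W

Γ = (80.6 − 50)/(80.6 + 50) = 0.234
|Γ|² = 0.0549
P_refl = |Γ|²·P_inc = 12.5 W, P_del = (1 − |Γ|²)·P_inc = 215 W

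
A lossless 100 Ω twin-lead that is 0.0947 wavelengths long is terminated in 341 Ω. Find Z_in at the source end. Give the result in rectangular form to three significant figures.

βl = 2π × 0.0947 = 34.1°
tan(βl) = tan(34.1°) = 0.677
Z_in = Z_0·(Z_L + jZ_0·tanβl)/(Z_0 + jZ_L·tanβl)
     = 100·(341 + j67.7)/(100 + j231)

Z_in ≈ 78.6 − j114 Ω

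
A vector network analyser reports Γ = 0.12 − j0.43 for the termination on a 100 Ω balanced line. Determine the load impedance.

Z_L ≈ 83.5 − j89.6 Ω

Z_L = Z_0·(1 + Γ)/(1 − Γ) = 100·(1.12 − j0.43)/(0.88 + j0.43)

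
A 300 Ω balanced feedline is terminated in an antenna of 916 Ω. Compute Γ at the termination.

Γ = 0.507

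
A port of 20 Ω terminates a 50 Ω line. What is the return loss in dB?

Γ = (20 − 50)/(20 + 50) = -0.429
RL = −20·log₁₀|Γ| = −20·log₁₀(0.429)

RL ≈ 7.36 dB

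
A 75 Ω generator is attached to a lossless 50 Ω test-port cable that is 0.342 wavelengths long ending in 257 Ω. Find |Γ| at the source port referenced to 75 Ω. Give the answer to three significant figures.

βl = 2π × 0.342 = 123°
tan(βl) = -1.53
Z_in = Z_0·(Z_L + jZ_0·tanβl)/(Z_0 + jZ_L·tanβl) = 13.6 + j30.9 Ω
Γ_s = (Z_in − Z_s)/(Z_in + Z_s) = (-61.4 + j30.9)/(88.6 + j30.9), |Γ_s| = 0.732

|Γ| ≈ 0.732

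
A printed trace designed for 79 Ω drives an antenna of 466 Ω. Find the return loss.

RL ≈ 2.97 dB

Γ = (466 − 79)/(466 + 79) = 0.71
RL = −20·log₁₀|Γ| = −20·log₁₀(0.71)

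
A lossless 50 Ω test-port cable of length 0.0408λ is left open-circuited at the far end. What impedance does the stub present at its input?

Z_in ≈ −j191 Ω

βl = 2π × 0.0408 = 14.7°
tan(βl) = 0.262
For an open-circuited stub, Z_in = −jZ_0·cot(βl) = −jZ_0/tan(βl)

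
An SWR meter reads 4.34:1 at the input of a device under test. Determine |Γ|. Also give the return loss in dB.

|Γ| ≈ 0.625; return loss ≈ 4.08 dB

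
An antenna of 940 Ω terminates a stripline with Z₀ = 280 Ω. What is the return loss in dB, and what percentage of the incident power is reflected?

RL ≈ 5.34 dB; 29.3% of incident power reflected

Γ = (940 − 280)/(940 + 280) = 0.541
RL = −20·log₁₀(0.541) = 5.34 dB
P_refl/P_inc = |Γ|² = 0.293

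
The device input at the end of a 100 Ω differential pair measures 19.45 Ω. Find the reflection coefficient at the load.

Γ = (Z_L − Z_0)/(Z_L + Z_0) = (19.45 − 100)/(19.45 + 100) = -80.55/119.5

Γ = -0.674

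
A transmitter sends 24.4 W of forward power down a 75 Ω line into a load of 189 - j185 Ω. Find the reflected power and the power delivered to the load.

P_reflected ≈ 11.1 W; P_delivered ≈ 13.3 W

|Γ| = |(114 − j185)/(264 − j185)| = 0.674
|Γ|² = 0.454
P_refl = |Γ|²·P_inc = 11.1 W, P_del = (1 − |Γ|²)·P_inc = 13.3 W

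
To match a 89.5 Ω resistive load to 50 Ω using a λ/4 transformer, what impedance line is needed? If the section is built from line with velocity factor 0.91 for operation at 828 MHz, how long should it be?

Z_qwt = √(Z_0·R_L) = √(50 × 89.5) = √4475
λ = 0.91·c/f = 0.33 m, so l = λ/4 = 0.0824 m

Z_qwt ≈ 66.9 Ω; length ≈ 8.24 cm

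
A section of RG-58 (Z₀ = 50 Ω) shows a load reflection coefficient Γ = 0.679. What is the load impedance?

Z_L ≈ 262 Ω

Z_L = Z_0·(1 + Γ)/(1 − Γ) = 50·(1.68)/(0.321)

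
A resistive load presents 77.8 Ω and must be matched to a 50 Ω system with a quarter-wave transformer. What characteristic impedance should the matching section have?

Z_qwt = √(Z_0·R_L) = √(50 × 77.8) = √3890

Z_qwt ≈ 62.4 Ω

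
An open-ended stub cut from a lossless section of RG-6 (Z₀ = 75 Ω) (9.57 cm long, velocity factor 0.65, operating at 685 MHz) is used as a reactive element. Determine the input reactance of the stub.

λ = v/f = 0.65·c / 685 MHz = 0.285 m
βl = 2π·l/λ = 2π × 0.336 = 121°
tan(βl) = -1.66
For an open-ended stub, Z_in = −jZ_0·cot(βl) = −jZ_0/tan(βl)

X_in ≈ 45.1 Ω (inductive)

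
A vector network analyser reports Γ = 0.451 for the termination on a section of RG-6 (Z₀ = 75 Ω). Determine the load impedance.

Z_L = Z_0·(1 + Γ)/(1 − Γ) = 75·(1.45)/(0.549)

Z_L ≈ 198 Ω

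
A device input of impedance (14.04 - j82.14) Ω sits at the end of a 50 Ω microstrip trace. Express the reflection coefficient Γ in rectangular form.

Γ ≈ 0.41 − j0.757

Γ = (Z_L − Z_0)/(Z_L + Z_0) = (-35.96 − j82.14)/(64.04 − j82.14)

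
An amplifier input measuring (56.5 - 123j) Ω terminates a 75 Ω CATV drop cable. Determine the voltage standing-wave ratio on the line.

VSWR ≈ 5.47

Γ = (Z_L − Z_0)/(Z_L + Z_0) = (-18.5 − j123)/(131.5 − j123)
|Γ| = 124/180 = 0.691
VSWR = (1 + |Γ|)/(1 − |Γ|) = 1.69/0.309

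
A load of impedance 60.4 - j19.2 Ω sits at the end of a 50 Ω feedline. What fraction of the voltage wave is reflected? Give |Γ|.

Γ = (Z_L − Z_0)/(Z_L + Z_0) = (10.4 − j19.2)/(110.4 − j19.2)
|Γ| = 21.8/112

|Γ| ≈ 0.195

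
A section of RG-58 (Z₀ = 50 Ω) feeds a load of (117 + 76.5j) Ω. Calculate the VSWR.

VSWR ≈ 3.48

Γ = (Z_L − Z_0)/(Z_L + Z_0) = (67 + j76.5)/(167 + j76.5)
|Γ| = 102/184 = 0.554
VSWR = (1 + |Γ|)/(1 − |Γ|) = 1.55/0.446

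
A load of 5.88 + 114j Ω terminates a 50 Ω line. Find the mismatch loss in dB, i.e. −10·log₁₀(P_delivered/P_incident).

Γ = (-44.12 + j114)/(55.88 + j114), |Γ| = 0.963
|Γ|² = 0.927, so P_del/P_inc = 1 − |Γ|² = 0.073
ML = −10·log₁₀(1 − |Γ|²)

mismatch loss ≈ 11.4 dB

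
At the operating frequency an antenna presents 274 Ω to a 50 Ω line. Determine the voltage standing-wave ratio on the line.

VSWR ≈ 5.48

For a purely resistive load, VSWR = R_L/Z_0 or Z_0/R_L (whichever > 1) = 274/50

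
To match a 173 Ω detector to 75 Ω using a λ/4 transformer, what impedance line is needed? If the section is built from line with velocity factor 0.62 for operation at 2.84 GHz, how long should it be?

Z_qwt ≈ 114 Ω; length ≈ 1.64 cm

Z_qwt = √(Z_0·R_L) = √(75 × 173) = √12980
λ = 0.62·c/f = 0.0655 m, so l = λ/4 = 0.0164 m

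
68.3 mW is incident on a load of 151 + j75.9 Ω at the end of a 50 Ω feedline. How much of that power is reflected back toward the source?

|Γ| = |(101 + j75.9)/(201 + j75.9)| = 0.588
|Γ|² = 0.346
P_refl = |Γ|²·P_inc = 23.6 mW, P_del = (1 − |Γ|²)·P_inc = 44.7 mW

P_reflected ≈ 23.6 mW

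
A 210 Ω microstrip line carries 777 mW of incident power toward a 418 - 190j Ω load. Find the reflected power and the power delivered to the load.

|Γ| = |(208 − j190)/(628 − j190)| = 0.429
|Γ|² = 0.184
P_refl = |Γ|²·P_inc = 143 mW, P_del = (1 − |Γ|²)·P_inc = 634 mW

P_reflected ≈ 143 mW; P_delivered ≈ 634 mW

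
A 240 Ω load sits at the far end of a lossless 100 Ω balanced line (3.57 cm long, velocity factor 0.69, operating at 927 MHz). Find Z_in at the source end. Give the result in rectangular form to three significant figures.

λ = v/f = 0.69·c / 927 MHz = 0.223 m
βl = 2π·l/λ = 2π × 0.16 = 57.6°
tan(βl) = tan(57.6°) = 1.57
Z_in = Z_0·(Z_L + jZ_0·tanβl)/(Z_0 + jZ_L·tanβl)
     = 100·(240 + j157)/(100 + j378)

Z_in ≈ 54.7 − j49.1 Ω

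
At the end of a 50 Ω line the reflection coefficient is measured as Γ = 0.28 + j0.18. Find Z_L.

Z_L ≈ 80.7 + j32.7 Ω

Z_L = Z_0·(1 + Γ)/(1 − Γ) = 50·(1.28 + j0.18)/(0.72 − j0.18)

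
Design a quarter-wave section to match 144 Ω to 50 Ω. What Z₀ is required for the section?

Z_qwt = √(Z_0·R_L) = √(50 × 144) = √7200

Z_qwt ≈ 84.9 Ω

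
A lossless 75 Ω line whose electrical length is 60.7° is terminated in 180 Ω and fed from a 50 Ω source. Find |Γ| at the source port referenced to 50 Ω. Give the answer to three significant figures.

|Γ| ≈ 0.367

tan(βl) = 1.78
Z_in = Z_0·(Z_L + jZ_0·tanβl)/(Z_0 + jZ_L·tanβl) = 39 − j33 Ω
Γ_s = (Z_in − Z_s)/(Z_in + Z_s) = (-11 − j33)/(89 − j33), |Γ_s| = 0.367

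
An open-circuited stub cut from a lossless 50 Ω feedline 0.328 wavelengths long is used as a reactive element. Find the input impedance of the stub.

Z_in ≈ +j26.7 Ω

βl = 2π × 0.328 = 118°
tan(βl) = -1.87
For an open-circuited stub, Z_in = −jZ_0·cot(βl) = −jZ_0/tan(βl)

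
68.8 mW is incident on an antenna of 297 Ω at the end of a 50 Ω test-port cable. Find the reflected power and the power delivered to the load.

P_reflected ≈ 34.9 mW; P_delivered ≈ 33.9 mW

Γ = (297 − 50)/(297 + 50) = 0.712
|Γ|² = 0.507
P_refl = |Γ|²·P_inc = 34.9 mW, P_del = (1 − |Γ|²)·P_inc = 33.9 mW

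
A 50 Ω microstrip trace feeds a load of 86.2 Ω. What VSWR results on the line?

Γ = (86.2 − 50)/(86.2 + 50) = 0.266
VSWR = (1 + 0.266)/(1 − 0.266)

VSWR ≈ 1.72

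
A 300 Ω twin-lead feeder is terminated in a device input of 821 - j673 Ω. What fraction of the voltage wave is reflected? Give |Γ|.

|Γ| ≈ 0.651

Γ = (Z_L − Z_0)/(Z_L + Z_0) = (521 − j673)/(1121 − j673)
|Γ| = 851/1310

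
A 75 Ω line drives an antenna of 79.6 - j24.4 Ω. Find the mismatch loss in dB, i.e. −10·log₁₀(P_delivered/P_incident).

mismatch loss ≈ 0.111 dB

Γ = (4.6 − j24.4)/(154.6 − j24.4), |Γ| = 0.159
|Γ|² = 0.0252, so P_del/P_inc = 1 − |Γ|² = 0.975
ML = −10·log₁₀(1 − |Γ|²)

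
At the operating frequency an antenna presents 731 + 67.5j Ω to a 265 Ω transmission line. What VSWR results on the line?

VSWR ≈ 2.79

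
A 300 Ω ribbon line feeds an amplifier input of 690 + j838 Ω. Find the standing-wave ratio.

Γ = (Z_L − Z_0)/(Z_L + Z_0) = (390 + j838)/(990 + j838)
|Γ| = 924/1300 = 0.713
VSWR = (1 + |Γ|)/(1 − |Γ|) = 1.71/0.287

VSWR ≈ 5.96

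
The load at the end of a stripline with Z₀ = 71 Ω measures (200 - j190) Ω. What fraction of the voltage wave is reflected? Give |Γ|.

|Γ| ≈ 0.694

Γ = (Z_L − Z_0)/(Z_L + Z_0) = (129 − j190)/(271 − j190)
|Γ| = 230/331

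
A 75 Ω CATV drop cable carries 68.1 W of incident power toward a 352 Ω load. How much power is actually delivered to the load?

P_delivered ≈ 39.4 W

Γ = (352 − 75)/(352 + 75) = 0.649
|Γ|² = 0.421
P_refl = |Γ|²·P_inc = 28.7 W, P_del = (1 − |Γ|²)·P_inc = 39.4 W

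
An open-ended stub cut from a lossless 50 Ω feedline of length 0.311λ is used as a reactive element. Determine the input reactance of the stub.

βl = 2π × 0.311 = 112°
tan(βl) = -2.48
For an open-ended stub, Z_in = −jZ_0·cot(βl) = −jZ_0/tan(βl)

X_in ≈ 20.2 Ω (inductive)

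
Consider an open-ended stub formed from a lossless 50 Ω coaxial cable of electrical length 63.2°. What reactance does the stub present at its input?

X_in ≈ -25.3 Ω (capacitive)

tan(βl) = 1.98
For an open-ended stub, Z_in = −jZ_0·cot(βl) = −jZ_0/tan(βl)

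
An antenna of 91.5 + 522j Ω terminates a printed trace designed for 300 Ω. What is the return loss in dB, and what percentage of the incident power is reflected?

RL ≈ 1.3 dB; 74.2% of incident power reflected

Γ = (-208.5 + j522)/(391.5 + j522), |Γ| = 0.861
RL = −20·log₁₀(0.861) = 1.3 dB
P_refl/P_inc = |Γ|² = 0.742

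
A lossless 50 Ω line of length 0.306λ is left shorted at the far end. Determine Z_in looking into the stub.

Z_in ≈ −j136 Ω

βl = 2π × 0.306 = 110°
tan(βl) = -2.72
For a shorted stub, Z_in = jZ_0·tan(βl)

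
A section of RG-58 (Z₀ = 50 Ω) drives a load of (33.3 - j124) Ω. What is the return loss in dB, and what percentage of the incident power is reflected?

Γ = (-16.7 − j124)/(83.3 − j124), |Γ| = 0.838
RL = −20·log₁₀(0.838) = 1.54 dB
P_refl/P_inc = |Γ|² = 0.702

RL ≈ 1.54 dB; 70.2% of incident power reflected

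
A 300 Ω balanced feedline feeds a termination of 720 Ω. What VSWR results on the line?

VSWR ≈ 2.4

For a purely resistive load, VSWR = R_L/Z_0 or Z_0/R_L (whichever > 1) = 720/300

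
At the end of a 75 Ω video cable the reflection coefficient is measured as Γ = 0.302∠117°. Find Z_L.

Z_L ≈ 49.9 + j29.6 Ω

Z_L = Z_0·(1 + Γ)/(1 − Γ) = 75·(0.863 + j0.269)/(1.14 − j0.269)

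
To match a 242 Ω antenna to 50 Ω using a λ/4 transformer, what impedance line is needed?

Z_qwt = √(Z_0·R_L) = √(50 × 242) = √12100

Z_qwt ≈ 110 Ω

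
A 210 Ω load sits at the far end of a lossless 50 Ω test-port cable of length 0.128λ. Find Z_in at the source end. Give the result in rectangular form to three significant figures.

βl = 2π × 0.128 = 46.1°
tan(βl) = tan(46.1°) = 1.04
Z_in = Z_0·(Z_L + jZ_0·tanβl)/(Z_0 + jZ_L·tanβl)
     = 50·(210 + j51.9)/(50 + j218)

Z_in ≈ 21.8 − j43.2 Ω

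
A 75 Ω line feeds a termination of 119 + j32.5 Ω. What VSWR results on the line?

VSWR ≈ 1.77

Γ = (Z_L − Z_0)/(Z_L + Z_0) = (44 + j32.5)/(194 + j32.5)
|Γ| = 54.7/197 = 0.278
VSWR = (1 + |Γ|)/(1 − |Γ|) = 1.28/0.722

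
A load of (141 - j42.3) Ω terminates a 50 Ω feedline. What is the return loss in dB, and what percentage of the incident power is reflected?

Γ = (91 − j42.3)/(191 − j42.3), |Γ| = 0.513
RL = −20·log₁₀(0.513) = 5.8 dB
P_refl/P_inc = |Γ|² = 0.263

RL ≈ 5.8 dB; 26.3% of incident power reflected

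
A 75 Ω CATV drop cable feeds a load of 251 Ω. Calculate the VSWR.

Γ = (251 − 75)/(251 + 75) = 0.54
VSWR = (1 + 0.54)/(1 − 0.54)

VSWR ≈ 3.35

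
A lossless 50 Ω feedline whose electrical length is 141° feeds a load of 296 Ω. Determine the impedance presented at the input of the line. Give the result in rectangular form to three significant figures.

tan(βl) = tan(141°) = -0.81
Z_in = Z_0·(Z_L + jZ_0·tanβl)/(Z_0 + jZ_L·tanβl)
     = 50·(296 − j40.5)/(50 − j240)

Z_in ≈ 20.4 + j57.5 Ω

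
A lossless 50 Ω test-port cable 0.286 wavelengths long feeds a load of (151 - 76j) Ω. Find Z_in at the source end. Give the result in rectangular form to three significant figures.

Z_in ≈ 14.7 + j17.8 Ω

βl = 2π × 0.286 = 103°
tan(βl) = tan(103°) = -4.35
Z_in = Z_0·(Z_L + jZ_0·tanβl)/(Z_0 + jZ_L·tanβl)
     = 50·(151 − j293)/(-280 − j656)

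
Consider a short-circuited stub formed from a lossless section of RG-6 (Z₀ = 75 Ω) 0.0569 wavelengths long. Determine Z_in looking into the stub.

βl = 2π × 0.0569 = 20.5°
tan(βl) = 0.374
For a short-circuited stub, Z_in = jZ_0·tan(βl)

Z_in ≈ +j28 Ω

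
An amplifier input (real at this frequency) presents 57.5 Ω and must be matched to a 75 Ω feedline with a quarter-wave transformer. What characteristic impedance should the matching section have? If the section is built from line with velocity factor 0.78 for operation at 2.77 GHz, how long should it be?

Z_qwt = √(Z_0·R_L) = √(75 × 57.5) = √4312
λ = 0.78·c/f = 0.0845 m, so l = λ/4 = 0.0211 m

Z_qwt ≈ 65.7 Ω; length ≈ 2.11 cm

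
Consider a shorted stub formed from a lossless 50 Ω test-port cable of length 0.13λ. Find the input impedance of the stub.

βl = 2π × 0.13 = 46.8°
tan(βl) = 1.06
For a shorted stub, Z_in = jZ_0·tan(βl)

Z_in ≈ +j53.2 Ω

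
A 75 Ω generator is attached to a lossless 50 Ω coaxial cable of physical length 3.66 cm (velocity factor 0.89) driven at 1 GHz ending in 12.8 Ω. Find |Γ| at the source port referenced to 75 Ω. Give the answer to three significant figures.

λ = v/f = 0.89·c / 1 GHz = 0.267 m
βl = 2π·l/λ = 2π × 0.137 = 49.3°
tan(βl) = 1.16
Z_in = Z_0·(Z_L + jZ_0·tanβl)/(Z_0 + jZ_L·tanβl) = 27.7 + j50 Ω
Γ_s = (Z_in − Z_s)/(Z_in + Z_s) = (-47.3 + j50)/(103 + j50), |Γ_s| = 0.602

|Γ| ≈ 0.602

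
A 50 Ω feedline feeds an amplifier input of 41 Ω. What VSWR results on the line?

VSWR ≈ 1.22

Γ = (41 − 50)/(41 + 50) = -0.0989
VSWR = (1 + 0.0989)/(1 − 0.0989)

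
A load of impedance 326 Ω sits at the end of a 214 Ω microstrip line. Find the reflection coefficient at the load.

Γ = 0.207

Γ = (Z_L − Z_0)/(Z_L + Z_0) = (326 − 214)/(326 + 214) = 112/540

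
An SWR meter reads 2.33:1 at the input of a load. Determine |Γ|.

|Γ| ≈ 0.399

|Γ| = (S − 1)/(S + 1) = (2.33 − 1)/(2.33 + 1) = 1.33/3.33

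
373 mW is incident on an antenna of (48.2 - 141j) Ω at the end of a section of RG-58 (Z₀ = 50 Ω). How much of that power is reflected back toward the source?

|Γ| = |(-1.8 − j141)/(98.2 − j141)| = 0.821
|Γ|² = 0.673
P_refl = |Γ|²·P_inc = 251 mW, P_del = (1 − |Γ|²)·P_inc = 122 mW

P_reflected ≈ 251 mW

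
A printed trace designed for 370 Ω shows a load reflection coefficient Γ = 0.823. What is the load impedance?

Z_L ≈ 3810 Ω

Z_L = Z_0·(1 + Γ)/(1 − Γ) = 370·(1.82)/(0.177)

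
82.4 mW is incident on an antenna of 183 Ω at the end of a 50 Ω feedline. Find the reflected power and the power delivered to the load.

P_reflected ≈ 26.8 mW; P_delivered ≈ 55.6 mW

Γ = (183 − 50)/(183 + 50) = 0.571
|Γ|² = 0.326
P_refl = |Γ|²·P_inc = 26.8 mW, P_del = (1 − |Γ|²)·P_inc = 55.6 mW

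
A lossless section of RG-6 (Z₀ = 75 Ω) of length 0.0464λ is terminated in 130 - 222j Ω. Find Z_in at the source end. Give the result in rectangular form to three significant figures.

βl = 2π × 0.0464 = 16.7°
tan(βl) = tan(16.7°) = 0.3
Z_in = Z_0·(Z_L + jZ_0·tanβl)/(Z_0 + jZ_L·tanβl)
     = 75·(130 − j199)/(142 + j39)

Z_in ≈ 36.9 − j116 Ω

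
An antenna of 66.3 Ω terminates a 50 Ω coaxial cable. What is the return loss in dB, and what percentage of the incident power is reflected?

Γ = (66.3 − 50)/(66.3 + 50) = 0.14
RL = −20·log₁₀(0.14) = 17.1 dB
P_refl/P_inc = |Γ|² = 0.0196

RL ≈ 17.1 dB; 1.96% of incident power reflected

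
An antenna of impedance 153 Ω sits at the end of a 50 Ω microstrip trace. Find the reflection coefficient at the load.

Γ = 0.507

Γ = (Z_L − Z_0)/(Z_L + Z_0) = (153 − 50)/(153 + 50) = 103/203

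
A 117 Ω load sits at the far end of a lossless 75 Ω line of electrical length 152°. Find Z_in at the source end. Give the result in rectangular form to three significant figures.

tan(βl) = tan(152°) = -0.532
Z_in = Z_0·(Z_L + jZ_0·tanβl)/(Z_0 + jZ_L·tanβl)
     = 75·(117 − j39.9)/(75 − j62.2)

Z_in ≈ 88.9 + j33.9 Ω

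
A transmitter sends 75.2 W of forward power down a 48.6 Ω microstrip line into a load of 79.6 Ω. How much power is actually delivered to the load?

Γ = (79.6 − 48.6)/(79.6 + 48.6) = 0.242
|Γ|² = 0.0585
P_refl = |Γ|²·P_inc = 4.4 W, P_del = (1 − |Γ|²)·P_inc = 70.8 W

P_delivered ≈ 70.8 W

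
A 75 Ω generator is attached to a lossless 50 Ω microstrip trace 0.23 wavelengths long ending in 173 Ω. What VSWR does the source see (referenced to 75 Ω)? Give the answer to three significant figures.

βl = 2π × 0.23 = 82.8°
tan(βl) = 7.92
Z_in = Z_0·(Z_L + jZ_0·tanβl)/(Z_0 + jZ_L·tanβl) = 14.7 − j5.78 Ω
Γ_s = (Z_in − Z_s)/(Z_in + Z_s) = (-60.3 − j5.78)/(89.7 − j5.78), |Γ_s| = 0.675
VSWR = (1 + |Γ_s|)/(1 − |Γ_s|)

VSWR ≈ 5.15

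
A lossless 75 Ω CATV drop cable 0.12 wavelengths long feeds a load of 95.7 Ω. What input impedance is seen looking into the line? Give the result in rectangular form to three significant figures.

βl = 2π × 0.12 = 43.2°
tan(βl) = tan(43.2°) = 0.939
Z_in = Z_0·(Z_L + jZ_0·tanβl)/(Z_0 + jZ_L·tanβl)
     = 75·(95.7 + j70.4)/(75 + j89.9)

Z_in ≈ 73.9 − j18.2 Ω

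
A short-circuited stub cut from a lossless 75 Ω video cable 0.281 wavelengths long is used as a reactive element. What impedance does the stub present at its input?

βl = 2π × 0.281 = 101°
tan(βl) = -5.07
For a short-circuited stub, Z_in = jZ_0·tan(βl)

Z_in ≈ −j380 Ω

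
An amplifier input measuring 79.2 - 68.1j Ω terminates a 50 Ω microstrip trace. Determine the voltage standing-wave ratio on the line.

VSWR ≈ 3.06

Γ = (Z_L − Z_0)/(Z_L + Z_0) = (29.2 − j68.1)/(129.2 − j68.1)
|Γ| = 74.1/146 = 0.507
VSWR = (1 + |Γ|)/(1 − |Γ|) = 1.51/0.493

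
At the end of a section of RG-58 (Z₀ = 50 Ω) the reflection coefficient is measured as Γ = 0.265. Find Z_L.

Z_L = Z_0·(1 + Γ)/(1 − Γ) = 50·(1.27)/(0.735)

Z_L ≈ 86.1 Ω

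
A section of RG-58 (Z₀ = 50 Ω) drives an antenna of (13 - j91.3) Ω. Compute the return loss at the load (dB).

Γ = (-37 − j91.3)/(63 − j91.3), |Γ| = 0.888
RL = −20·log₁₀|Γ| = −20·log₁₀(0.888)

RL ≈ 1.03 dB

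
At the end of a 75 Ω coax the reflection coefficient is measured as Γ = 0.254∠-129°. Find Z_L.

Z_L = Z_0·(1 + Γ)/(1 − Γ) = 75·(0.84 − j0.197)/(1.16 + j0.197)

Z_L ≈ 50.7 − j21.4 Ω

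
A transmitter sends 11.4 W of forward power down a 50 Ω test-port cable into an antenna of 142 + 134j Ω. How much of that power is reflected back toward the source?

|Γ| = |(92 + j134)/(192 + j134)| = 0.694
|Γ|² = 0.482
P_refl = |Γ|²·P_inc = 5.49 W, P_del = (1 − |Γ|²)·P_inc = 5.91 W

P_reflected ≈ 5.49 W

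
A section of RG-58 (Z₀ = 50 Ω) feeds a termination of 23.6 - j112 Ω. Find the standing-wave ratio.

Γ = (Z_L − Z_0)/(Z_L + Z_0) = (-26.4 − j112)/(73.6 − j112)
|Γ| = 115/134 = 0.859
VSWR = (1 + |Γ|)/(1 − |Γ|) = 1.86/0.141

VSWR ≈ 13.1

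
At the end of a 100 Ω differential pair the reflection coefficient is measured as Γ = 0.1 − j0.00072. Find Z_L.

Z_L = Z_0·(1 + Γ)/(1 − Γ) = 100·(1.1 − j0.00072)/(0.9 + j0.00072)

Z_L ≈ 122 − j0.178 Ω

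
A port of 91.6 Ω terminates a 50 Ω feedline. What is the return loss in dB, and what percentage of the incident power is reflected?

RL ≈ 10.6 dB; 8.63% of incident power reflected

Γ = (91.6 − 50)/(91.6 + 50) = 0.294
RL = −20·log₁₀(0.294) = 10.6 dB
P_refl/P_inc = |Γ|² = 0.0863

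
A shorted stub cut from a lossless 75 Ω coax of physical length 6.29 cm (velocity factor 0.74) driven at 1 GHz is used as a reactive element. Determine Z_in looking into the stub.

λ = v/f = 0.74·c / 1 GHz = 0.222 m
βl = 2π·l/λ = 2π × 0.283 = 102°
tan(βl) = -4.7
For a shorted stub, Z_in = jZ_0·tan(βl)

Z_in ≈ −j353 Ω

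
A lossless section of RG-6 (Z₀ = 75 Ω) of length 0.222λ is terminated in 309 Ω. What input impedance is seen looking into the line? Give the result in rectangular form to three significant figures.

βl = 2π × 0.222 = 79.9°
tan(βl) = tan(79.9°) = 5.63
Z_in = Z_0·(Z_L + jZ_0·tanβl)/(Z_0 + jZ_L·tanβl)
     = 75·(309 + j422)/(75 + j1740)

Z_in ≈ 18.7 − j12.5 Ω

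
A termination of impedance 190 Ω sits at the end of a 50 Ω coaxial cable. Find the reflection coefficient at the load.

Γ = (Z_L − Z_0)/(Z_L + Z_0) = (190 − 50)/(190 + 50) = 140/240

Γ = 0.583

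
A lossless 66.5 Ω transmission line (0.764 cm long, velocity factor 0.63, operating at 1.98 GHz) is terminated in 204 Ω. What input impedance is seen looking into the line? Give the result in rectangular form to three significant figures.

Z_in ≈ 69.1 − j80 Ω

λ = v/f = 0.63·c / 1.98 GHz = 0.0955 m
βl = 2π·l/λ = 2π × 0.08 = 28.8°
tan(βl) = tan(28.8°) = 0.55
Z_in = Z_0·(Z_L + jZ_0·tanβl)/(Z_0 + jZ_L·tanβl)
     = 66.5·(204 + j36.6)/(66.5 + j112)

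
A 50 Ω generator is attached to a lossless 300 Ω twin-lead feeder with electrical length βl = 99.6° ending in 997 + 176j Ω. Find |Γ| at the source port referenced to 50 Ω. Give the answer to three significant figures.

|Γ| ≈ 0.346

tan(βl) = -5.91
Z_in = Z_0·(Z_L + jZ_0·tanβl)/(Z_0 + jZ_L·tanβl) = 88.3 + j30.7 Ω
Γ_s = (Z_in − Z_s)/(Z_in + Z_s) = (38.3 + j30.7)/(138 + j30.7), |Γ_s| = 0.346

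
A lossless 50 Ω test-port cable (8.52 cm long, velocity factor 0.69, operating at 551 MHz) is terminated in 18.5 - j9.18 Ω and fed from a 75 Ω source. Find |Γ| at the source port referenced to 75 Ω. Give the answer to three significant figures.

|Γ| ≈ 0.374

λ = v/f = 0.69·c / 551 MHz = 0.376 m
βl = 2π·l/λ = 2π × 0.227 = 81.6°
tan(βl) = 6.81
Z_in = Z_0·(Z_L + jZ_0·tanβl)/(Z_0 + jZ_L·tanβl) = 76.8 + j61.2 Ω
Γ_s = (Z_in − Z_s)/(Z_in + Z_s) = (1.79 + j61.2)/(152 + j61.2), |Γ_s| = 0.374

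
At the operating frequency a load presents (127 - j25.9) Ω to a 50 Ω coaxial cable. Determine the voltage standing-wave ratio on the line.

VSWR ≈ 2.66

Γ = (Z_L − Z_0)/(Z_L + Z_0) = (77 − j25.9)/(177 − j25.9)
|Γ| = 81.2/179 = 0.454
VSWR = (1 + |Γ|)/(1 − |Γ|) = 1.45/0.546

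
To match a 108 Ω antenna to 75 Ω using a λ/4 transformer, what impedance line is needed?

Z_qwt = √(Z_0·R_L) = √(75 × 108) = √8100

Z_qwt ≈ 90 Ω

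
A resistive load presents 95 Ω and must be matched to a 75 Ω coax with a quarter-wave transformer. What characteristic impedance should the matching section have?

Z_qwt ≈ 84.4 Ω

Z_qwt = √(Z_0·R_L) = √(75 × 95) = √7125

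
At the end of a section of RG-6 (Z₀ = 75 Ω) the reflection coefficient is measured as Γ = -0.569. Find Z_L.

Z_L = Z_0·(1 + Γ)/(1 − Γ) = 75·(0.431)/(1.57)

Z_L ≈ 20.6 Ω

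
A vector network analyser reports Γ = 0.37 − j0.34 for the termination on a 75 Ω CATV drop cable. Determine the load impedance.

Z_L = Z_0·(1 + Γ)/(1 − Γ) = 75·(1.37 − j0.34)/(0.63 + j0.34)

Z_L ≈ 109 − j99.5 Ω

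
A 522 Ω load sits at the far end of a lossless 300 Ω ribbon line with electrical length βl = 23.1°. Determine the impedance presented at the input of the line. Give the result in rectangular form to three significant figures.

Z_in ≈ 398 − j167 Ω

tan(βl) = tan(23.1°) = 0.427
Z_in = Z_0·(Z_L + jZ_0·tanβl)/(Z_0 + jZ_L·tanβl)
     = 300·(522 + j128)/(300 + j223)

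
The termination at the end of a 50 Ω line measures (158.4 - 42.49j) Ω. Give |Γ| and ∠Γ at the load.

Γ ≈ 0.547 ∠ -9.88°

Γ = (Z_L − Z_0)/(Z_L + Z_0) = (108.4 − j42.49)/(208.4 − j42.49)
|Γ| = 116/213 = 0.547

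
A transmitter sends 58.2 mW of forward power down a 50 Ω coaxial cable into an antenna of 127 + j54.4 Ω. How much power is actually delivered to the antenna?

|Γ| = |(77 + j54.4)/(177 + j54.4)| = 0.509
|Γ|² = 0.259
P_refl = |Γ|²·P_inc = 15.1 mW, P_del = (1 − |Γ|²)·P_inc = 43.1 mW

P_delivered ≈ 43.1 mW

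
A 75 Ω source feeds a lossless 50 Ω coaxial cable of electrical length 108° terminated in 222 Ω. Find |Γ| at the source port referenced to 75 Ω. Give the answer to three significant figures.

tan(βl) = -3.08
Z_in = Z_0·(Z_L + jZ_0·tanβl)/(Z_0 + jZ_L·tanβl) = 12.4 + j15.3 Ω
Γ_s = (Z_in − Z_s)/(Z_in + Z_s) = (-62.6 + j15.3)/(87.4 + j15.3), |Γ_s| = 0.727

|Γ| ≈ 0.727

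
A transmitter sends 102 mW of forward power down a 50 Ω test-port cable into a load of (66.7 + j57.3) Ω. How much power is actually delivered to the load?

|Γ| = |(16.7 + j57.3)/(116.7 + j57.3)| = 0.459
|Γ|² = 0.211
P_refl = |Γ|²·P_inc = 21.5 mW, P_del = (1 − |Γ|²)·P_inc = 80.5 mW

P_delivered ≈ 80.5 mW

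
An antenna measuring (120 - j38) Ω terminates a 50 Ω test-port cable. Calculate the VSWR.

VSWR ≈ 2.68

Γ = (Z_L − Z_0)/(Z_L + Z_0) = (70 − j38)/(170 − j38)
|Γ| = 79.6/174 = 0.457
VSWR = (1 + |Γ|)/(1 − |Γ|) = 1.46/0.543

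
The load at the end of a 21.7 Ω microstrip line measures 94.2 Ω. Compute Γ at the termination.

Γ = (Z_L − Z_0)/(Z_L + Z_0) = (94.2 − 21.7)/(94.2 + 21.7) = 72.5/115.9

Γ = 0.626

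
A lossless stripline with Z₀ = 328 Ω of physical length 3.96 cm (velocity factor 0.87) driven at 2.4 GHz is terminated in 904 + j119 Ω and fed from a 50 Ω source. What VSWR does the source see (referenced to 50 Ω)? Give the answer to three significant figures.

VSWR ≈ 8.61

λ = v/f = 0.87·c / 2.4 GHz = 0.109 m
βl = 2π·l/λ = 2π × 0.364 = 131°
tan(βl) = -1.15
Z_in = Z_0·(Z_L + jZ_0·tanβl)/(Z_0 + jZ_L·tanβl) = 174 + j208 Ω
Γ_s = (Z_in − Z_s)/(Z_in + Z_s) = (124 + j208)/(224 + j208), |Γ_s| = 0.792
VSWR = (1 + |Γ_s|)/(1 − |Γ_s|)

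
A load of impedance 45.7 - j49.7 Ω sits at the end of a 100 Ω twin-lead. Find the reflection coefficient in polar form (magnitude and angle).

Γ = (Z_L − Z_0)/(Z_L + Z_0) = (-54.3 − j49.7)/(145.7 − j49.7)
|Γ| = 73.6/154 = 0.478

Γ ≈ 0.478 ∠ -119°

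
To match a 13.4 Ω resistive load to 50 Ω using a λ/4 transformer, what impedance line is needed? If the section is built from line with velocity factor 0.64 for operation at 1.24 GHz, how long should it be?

Z_qwt ≈ 25.9 Ω; length ≈ 3.87 cm

Z_qwt = √(Z_0·R_L) = √(50 × 13.4) = √670
λ = 0.64·c/f = 0.155 m, so l = λ/4 = 0.0387 m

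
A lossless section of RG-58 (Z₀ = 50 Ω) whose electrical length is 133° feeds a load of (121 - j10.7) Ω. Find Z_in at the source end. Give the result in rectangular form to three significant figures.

tan(βl) = tan(133°) = -1.07
Z_in = Z_0·(Z_L + jZ_0·tanβl)/(Z_0 + jZ_L·tanβl)
     = 50·(121 − j64.3)/(38.5 − j130)

Z_in ≈ 35.5 + j36.1 Ω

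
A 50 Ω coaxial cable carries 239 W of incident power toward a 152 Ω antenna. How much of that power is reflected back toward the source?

P_reflected ≈ 60.9 W

Γ = (152 − 50)/(152 + 50) = 0.505
|Γ|² = 0.255
P_refl = |Γ|²·P_inc = 60.9 W, P_del = (1 − |Γ|²)·P_inc = 178 W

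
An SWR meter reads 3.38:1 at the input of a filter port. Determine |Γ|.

|Γ| = (S − 1)/(S + 1) = (3.38 − 1)/(3.38 + 1) = 2.38/4.38

|Γ| ≈ 0.543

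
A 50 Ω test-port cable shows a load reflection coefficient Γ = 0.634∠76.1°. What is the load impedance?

Z_L = Z_0·(1 + Γ)/(1 − Γ) = 50·(1.15 + j0.615)/(0.848 − j0.615)

Z_L ≈ 27.2 + j56.1 Ω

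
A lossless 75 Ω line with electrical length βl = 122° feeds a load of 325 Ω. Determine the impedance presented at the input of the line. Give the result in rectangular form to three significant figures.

tan(βl) = tan(122°) = -1.6
Z_in = Z_0·(Z_L + jZ_0·tanβl)/(Z_0 + jZ_L·tanβl)
     = 75·(325 − j120)/(75 − j520)

Z_in ≈ 23.6 + j43.5 Ω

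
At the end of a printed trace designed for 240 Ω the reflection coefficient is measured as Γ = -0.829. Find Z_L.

Z_L ≈ 22.4 Ω

Z_L = Z_0·(1 + Γ)/(1 − Γ) = 240·(0.171)/(1.83)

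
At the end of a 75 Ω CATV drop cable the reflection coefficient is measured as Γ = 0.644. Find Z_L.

Z_L ≈ 346 Ω

Z_L = Z_0·(1 + Γ)/(1 − Γ) = 75·(1.64)/(0.356)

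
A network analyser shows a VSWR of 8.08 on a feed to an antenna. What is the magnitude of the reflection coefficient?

|Γ| ≈ 0.78

|Γ| = (S − 1)/(S + 1) = (8.08 − 1)/(8.08 + 1) = 7.08/9.08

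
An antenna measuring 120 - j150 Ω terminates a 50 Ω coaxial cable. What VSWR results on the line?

VSWR ≈ 6.41

Γ = (Z_L − Z_0)/(Z_L + Z_0) = (70 − j150)/(170 − j150)
|Γ| = 166/227 = 0.73
VSWR = (1 + |Γ|)/(1 − |Γ|) = 1.73/0.27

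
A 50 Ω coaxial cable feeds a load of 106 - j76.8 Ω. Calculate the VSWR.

VSWR ≈ 3.41

Γ = (Z_L − Z_0)/(Z_L + Z_0) = (56 − j76.8)/(156 − j76.8)
|Γ| = 95/174 = 0.547
VSWR = (1 + |Γ|)/(1 − |Γ|) = 1.55/0.453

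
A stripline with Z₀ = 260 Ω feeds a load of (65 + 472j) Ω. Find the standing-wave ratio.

Γ = (Z_L − Z_0)/(Z_L + Z_0) = (-195 + j472)/(325 + j472)
|Γ| = 511/573 = 0.891
VSWR = (1 + |Γ|)/(1 − |Γ|) = 1.89/0.109

VSWR ≈ 17.4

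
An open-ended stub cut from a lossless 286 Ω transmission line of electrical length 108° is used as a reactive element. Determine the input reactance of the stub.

tan(βl) = -3.08
For an open-ended stub, Z_in = −jZ_0·cot(βl) = −jZ_0/tan(βl)

X_in ≈ 92.9 Ω (inductive)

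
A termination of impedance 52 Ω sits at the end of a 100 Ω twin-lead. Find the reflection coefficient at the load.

Γ = (Z_L − Z_0)/(Z_L + Z_0) = (52 − 100)/(52 + 100) = -48/152

Γ = -0.316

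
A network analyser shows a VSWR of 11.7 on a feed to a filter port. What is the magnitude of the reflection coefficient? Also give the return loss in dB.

|Γ| ≈ 0.843; return loss ≈ 1.49 dB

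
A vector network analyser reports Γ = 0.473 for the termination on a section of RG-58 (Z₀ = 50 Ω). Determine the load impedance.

Z_L ≈ 140 Ω

Z_L = Z_0·(1 + Γ)/(1 − Γ) = 50·(1.47)/(0.527)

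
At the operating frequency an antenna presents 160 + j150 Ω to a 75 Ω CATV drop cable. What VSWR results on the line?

VSWR ≈ 4.24

Γ = (Z_L − Z_0)/(Z_L + Z_0) = (85 + j150)/(235 + j150)
|Γ| = 172/279 = 0.618
VSWR = (1 + |Γ|)/(1 − |Γ|) = 1.62/0.382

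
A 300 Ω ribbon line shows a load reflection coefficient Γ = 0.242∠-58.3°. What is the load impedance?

Z_L ≈ 351 − j154 Ω

Z_L = Z_0·(1 + Γ)/(1 − Γ) = 300·(1.13 − j0.206)/(0.873 + j0.206)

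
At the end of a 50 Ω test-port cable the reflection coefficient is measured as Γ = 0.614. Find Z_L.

Z_L = Z_0·(1 + Γ)/(1 − Γ) = 50·(1.61)/(0.386)

Z_L ≈ 209 Ω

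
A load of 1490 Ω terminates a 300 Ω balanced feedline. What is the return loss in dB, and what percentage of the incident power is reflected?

RL ≈ 3.55 dB; 44.2% of incident power reflected

Γ = (1490 − 300)/(1490 + 300) = 0.665
RL = −20·log₁₀(0.665) = 3.55 dB
P_refl/P_inc = |Γ|² = 0.442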